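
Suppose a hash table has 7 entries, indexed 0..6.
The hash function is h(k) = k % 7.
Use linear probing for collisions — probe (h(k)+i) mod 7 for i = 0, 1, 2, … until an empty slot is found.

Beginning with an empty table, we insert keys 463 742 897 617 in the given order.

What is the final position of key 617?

3

463 hashes to 1; slot 1 is free -> place at 1.
742 hashes to 0; slot 0 is free -> place at 0.
897 hashes to 1; 1 taken -> place at 2.
617 hashes to 1; 1,2 taken -> place at 3.
Table: [742, 463, 897, 617, _, _, _]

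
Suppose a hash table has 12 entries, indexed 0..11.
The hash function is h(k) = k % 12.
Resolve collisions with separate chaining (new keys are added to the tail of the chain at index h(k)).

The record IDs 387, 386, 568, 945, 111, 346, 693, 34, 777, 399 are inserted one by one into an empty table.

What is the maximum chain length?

387 → bucket 3
386 → bucket 2
568 → bucket 4
945 → bucket 9
111 → bucket 3 (collision)
346 → bucket 10
693 → bucket 9 (collision)
34 → bucket 10 (collision)
777 → bucket 9 (collision)
399 → bucket 3 (collision)
Final buckets:
0: _
1: _
2: 386
3: 387 -> 111 -> 399
4: 568
5: _
6: _
7: _
8: _
9: 945 -> 693 -> 777
10: 346 -> 34
11: _

3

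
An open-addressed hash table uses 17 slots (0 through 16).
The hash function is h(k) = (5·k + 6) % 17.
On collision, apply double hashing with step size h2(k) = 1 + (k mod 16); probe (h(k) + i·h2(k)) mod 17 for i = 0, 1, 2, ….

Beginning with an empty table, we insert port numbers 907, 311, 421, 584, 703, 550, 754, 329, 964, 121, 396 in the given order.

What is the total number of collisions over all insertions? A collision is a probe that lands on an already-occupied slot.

907: h=2 => slot 2
311: h=14 => slot 14
421: h=3 => slot 3
584: h=2, h2=9, probe 2,11 => slot 11
703: h=2, h2=16, probe 2,1 => slot 1
550: h=2, h2=7, probe 2,9 => slot 9
754: h=2, h2=3, probe 2,5 => slot 5
329: h=2, h2=10, probe 2,12 => slot 12
964: h=15 => slot 15
121: h=16 => slot 16
396: h=14, h2=13, probe 14,10 => slot 10
Table: [., 703, 907, 421, ., 754, ., ., ., 550, 396, 584, 329, ., 311, 964, 121]

6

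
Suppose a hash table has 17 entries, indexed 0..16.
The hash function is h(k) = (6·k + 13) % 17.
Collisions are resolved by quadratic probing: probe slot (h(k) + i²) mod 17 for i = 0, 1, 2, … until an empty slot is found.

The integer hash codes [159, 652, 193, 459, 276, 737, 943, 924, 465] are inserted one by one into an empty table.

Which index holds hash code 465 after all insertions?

6

159: h=15 -> slot 15
652: h=15, probe 15,16 -> slot 16
193: h=15, probe 15,16,2 -> slot 2
459: h=13 -> slot 13
276: h=3 -> slot 3
737: h=15, probe 15,16,2,7 -> slot 7
943: h=10 -> slot 10
924: h=15, probe 15,16,2,7,14 -> slot 14
465: h=15, probe 15,16,2,7,14,6 -> slot 6
Table: [—, —, 193, 276, —, —, 465, 737, —, —, 943, —, —, 459, 924, 159, 652]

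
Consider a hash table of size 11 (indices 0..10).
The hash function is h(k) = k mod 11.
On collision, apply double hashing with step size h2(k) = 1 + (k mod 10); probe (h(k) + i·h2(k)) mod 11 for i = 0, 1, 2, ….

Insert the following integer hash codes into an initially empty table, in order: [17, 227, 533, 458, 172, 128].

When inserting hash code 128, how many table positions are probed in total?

4

17 hashes to 6; slot 6 is free => place at 6.
227 hashes to 7; slot 7 is free => place at 7.
533 hashes to 5; slot 5 is free => place at 5.
458 hashes to 7, h2=9; 7,5 taken => place at 3.
172 hashes to 7, h2=3; 7 taken => place at 10.
128 hashes to 7, h2=9; 7,5,3 taken => place at 1.
Table: [-, 128, -, 458, -, 533, 17, 227, -, -, 172]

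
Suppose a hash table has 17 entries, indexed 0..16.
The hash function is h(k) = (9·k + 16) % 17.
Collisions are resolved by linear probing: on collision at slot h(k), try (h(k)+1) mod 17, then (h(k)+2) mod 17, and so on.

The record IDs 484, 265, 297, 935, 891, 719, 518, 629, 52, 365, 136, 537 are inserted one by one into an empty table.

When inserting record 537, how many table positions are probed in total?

6

484 hashes to 3; slot 3 is free => place at 3.
265 hashes to 4; slot 4 is free => place at 4.
297 hashes to 3; 3,4 taken => place at 5.
935 hashes to 16; slot 16 is free => place at 16.
891 hashes to 11; slot 11 is free => place at 11.
719 hashes to 10; slot 10 is free => place at 10.
518 hashes to 3; 3,4,5 taken => place at 6.
629 hashes to 16; 16 taken => place at 0.
52 hashes to 8; slot 8 is free => place at 8.
365 hashes to 3; 3,4,5,6 taken => place at 7.
136 hashes to 16; 16,0 taken => place at 1.
537 hashes to 4; 4,5,6,7,8 taken => place at 9.
Table: [629, 136, _, 484, 265, 297, 518, 365, 52, 537, 719, 891, _, _, _, _, 935]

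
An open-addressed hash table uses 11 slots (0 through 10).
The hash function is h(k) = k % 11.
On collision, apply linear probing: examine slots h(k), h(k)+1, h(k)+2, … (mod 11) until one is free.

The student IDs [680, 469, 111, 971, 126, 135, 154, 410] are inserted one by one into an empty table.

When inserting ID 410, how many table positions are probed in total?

4

680 hashes to 9; slot 9 is free => place at 9.
469 hashes to 7; slot 7 is free => place at 7.
111 hashes to 1; slot 1 is free => place at 1.
971 hashes to 3; slot 3 is free => place at 3.
126 hashes to 5; slot 5 is free => place at 5.
135 hashes to 3; 3 taken => place at 4.
154 hashes to 0; slot 0 is free => place at 0.
410 hashes to 3; 3,4,5 taken => place at 6.
Table: [154, 111, _, 971, 135, 126, 410, 469, _, 680, _]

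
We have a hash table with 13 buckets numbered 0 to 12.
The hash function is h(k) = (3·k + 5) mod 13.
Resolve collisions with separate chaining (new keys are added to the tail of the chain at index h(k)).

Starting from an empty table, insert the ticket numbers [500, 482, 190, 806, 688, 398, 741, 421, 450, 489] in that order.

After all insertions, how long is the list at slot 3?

500 -> bucket 10
482 -> bucket 8
190 -> bucket 3
806 -> bucket 5
688 -> bucket 2
398 -> bucket 3 (collision)
741 -> bucket 5 (collision)
421 -> bucket 7
450 -> bucket 3 (collision)
489 -> bucket 3 (collision)
Final buckets:
0: _
1: _
2: 688
3: 190 -> 398 -> 450 -> 489
4: _
5: 806 -> 741
6: _
7: 421
8: 482
9: _
10: 500
11: _
12: _

4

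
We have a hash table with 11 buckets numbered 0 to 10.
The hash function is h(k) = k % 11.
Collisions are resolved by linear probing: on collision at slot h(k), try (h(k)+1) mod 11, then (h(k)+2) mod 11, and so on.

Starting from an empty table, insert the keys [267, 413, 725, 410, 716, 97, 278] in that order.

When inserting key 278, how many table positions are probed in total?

267 hashes to 3; slot 3 is free -> place at 3.
413 hashes to 6; slot 6 is free -> place at 6.
725 hashes to 10; slot 10 is free -> place at 10.
410 hashes to 3; 3 taken -> place at 4.
716 hashes to 1; slot 1 is free -> place at 1.
97 hashes to 9; slot 9 is free -> place at 9.
278 hashes to 3; 3,4 taken -> place at 5.
Table: [∅, 716, ∅, 267, 410, 278, 413, ∅, ∅, 97, 725]

3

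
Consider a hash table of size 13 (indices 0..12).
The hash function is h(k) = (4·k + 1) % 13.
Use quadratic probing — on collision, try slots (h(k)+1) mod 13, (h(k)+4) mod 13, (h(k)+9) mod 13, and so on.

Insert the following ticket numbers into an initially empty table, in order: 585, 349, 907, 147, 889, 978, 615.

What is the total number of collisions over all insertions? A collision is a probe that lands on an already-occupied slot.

1

585 hashes to 1; slot 1 is free => place at 1.
349 hashes to 6; slot 6 is free => place at 6.
907 hashes to 2; slot 2 is free => place at 2.
147 hashes to 4; slot 4 is free => place at 4.
889 hashes to 8; slot 8 is free => place at 8.
978 hashes to 0; slot 0 is free => place at 0.
615 hashes to 4; 4 taken => place at 5.
Table: [978, 585, 907, ∅, 147, 615, 349, ∅, 889, ∅, ∅, ∅, ∅]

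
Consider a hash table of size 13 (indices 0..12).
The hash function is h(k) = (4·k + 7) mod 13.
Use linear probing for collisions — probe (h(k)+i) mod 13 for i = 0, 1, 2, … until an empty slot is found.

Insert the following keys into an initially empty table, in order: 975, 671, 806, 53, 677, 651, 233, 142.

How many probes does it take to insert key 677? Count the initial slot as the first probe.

975: h=7 → slot 7
671: h=0 → slot 0
806: h=7, probe 7,8 → slot 8
53: h=11 → slot 11
677: h=11, probe 11,12 → slot 12
651: h=11, probe 11,12,0,1 → slot 1
233: h=3 → slot 3
142: h=3, probe 3,4 → slot 4
Table: [671, 651, ., 233, 142, ., ., 975, 806, ., ., 53, 677]

2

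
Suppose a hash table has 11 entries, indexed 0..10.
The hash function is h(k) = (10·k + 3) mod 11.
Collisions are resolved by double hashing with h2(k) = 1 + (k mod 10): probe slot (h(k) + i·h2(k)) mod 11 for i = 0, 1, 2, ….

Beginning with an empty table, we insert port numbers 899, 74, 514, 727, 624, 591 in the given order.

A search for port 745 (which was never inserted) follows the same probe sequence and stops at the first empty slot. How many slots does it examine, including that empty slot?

2

899: h=6 → slot 6
74: h=6, h2=5, probe 6,0 → slot 0
514: h=6, h2=5, probe 6,0,5 → slot 5
727: h=2 → slot 2
624: h=6, h2=5, probe 6,0,5,10 → slot 10
591: h=6, h2=2, probe 6,8 → slot 8
Table: [74, -, 727, -, -, 514, 899, -, 591, -, 624]
Lookup 745: h=6, h2=6, probe 6,1 → slot 1 empty, not found.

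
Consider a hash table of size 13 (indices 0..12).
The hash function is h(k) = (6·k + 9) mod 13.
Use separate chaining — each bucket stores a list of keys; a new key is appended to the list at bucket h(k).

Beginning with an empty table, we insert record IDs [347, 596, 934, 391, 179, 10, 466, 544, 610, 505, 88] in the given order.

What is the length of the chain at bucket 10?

5

Insert 347: h=11, bucket 11 empty → new chain.
Insert 596: h=10, bucket 10 empty → new chain.
Insert 934: h=10, bucket 10 nonempty → append to chain.
Insert 391: h=2, bucket 2 empty → new chain.
Insert 179: h=4, bucket 4 empty → new chain.
Insert 10: h=4, bucket 4 nonempty → append to chain.
Insert 466: h=10, bucket 10 nonempty → append to chain.
Insert 544: h=10, bucket 10 nonempty → append to chain.
Insert 610: h=3, bucket 3 empty → new chain.
Insert 505: h=10, bucket 10 nonempty → append to chain.
Insert 88: h=4, bucket 4 nonempty → append to chain.
Final buckets:
0: ∅
1: ∅
2: 391
3: 610
4: 179 -> 10 -> 88
5: ∅
6: ∅
7: ∅
8: ∅
9: ∅
10: 596 -> 934 -> 466 -> 544 -> 505
11: 347
12: ∅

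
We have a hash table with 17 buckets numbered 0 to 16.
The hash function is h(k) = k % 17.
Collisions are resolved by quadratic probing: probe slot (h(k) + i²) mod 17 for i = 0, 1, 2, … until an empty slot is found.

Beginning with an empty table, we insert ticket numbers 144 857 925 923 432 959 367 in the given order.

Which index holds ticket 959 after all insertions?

Insert 144: h=8, slot 8 empty → index 8.
Insert 857: h=7, slot 7 empty → index 7.
Insert 925: h=7, slots 7,8 occupied → index 11.
Insert 923: h=5, slot 5 empty → index 5.
Insert 432: h=7, slots 7,8,11 occupied → index 16.
Insert 959: h=7, slots 7,8,11,16 occupied → index 6.
Insert 367: h=10, slot 10 empty → index 10.
Table: [-, -, -, -, -, 923, 959, 857, 144, -, 367, 925, -, -, -, -, 432]

6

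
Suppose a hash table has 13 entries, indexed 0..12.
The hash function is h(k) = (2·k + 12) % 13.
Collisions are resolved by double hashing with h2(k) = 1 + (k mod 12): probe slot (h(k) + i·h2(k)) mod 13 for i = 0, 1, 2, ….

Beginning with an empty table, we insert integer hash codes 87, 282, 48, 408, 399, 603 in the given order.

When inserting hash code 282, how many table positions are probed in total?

87: h=4 => slot 4
282: h=4, h2=7, probe 4,11 => slot 11
48: h=4, h2=1, probe 4,5 => slot 5
408: h=9 => slot 9
399: h=4, h2=4, probe 4,8 => slot 8
603: h=9, h2=4, probe 9,0 => slot 0
Table: [603, ∅, ∅, ∅, 87, 48, ∅, ∅, 399, 408, ∅, 282, ∅]

2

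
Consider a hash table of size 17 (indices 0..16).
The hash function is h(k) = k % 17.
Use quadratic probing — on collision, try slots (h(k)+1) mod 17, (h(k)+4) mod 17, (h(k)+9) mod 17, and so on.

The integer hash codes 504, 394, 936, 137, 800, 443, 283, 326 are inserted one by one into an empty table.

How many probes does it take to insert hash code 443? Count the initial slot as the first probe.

504 hashes to 11; slot 11 is free → place at 11.
394 hashes to 3; slot 3 is free → place at 3.
936 hashes to 1; slot 1 is free → place at 1.
137 hashes to 1; 1 taken → place at 2.
800 hashes to 1; 1,2 taken → place at 5.
443 hashes to 1; 1,2,5 taken → place at 10.
283 hashes to 11; 11 taken → place at 12.
326 hashes to 3; 3 taken → place at 4.
Table: [_, 936, 137, 394, 326, 800, _, _, _, _, 443, 504, 283, _, _, _, _]

4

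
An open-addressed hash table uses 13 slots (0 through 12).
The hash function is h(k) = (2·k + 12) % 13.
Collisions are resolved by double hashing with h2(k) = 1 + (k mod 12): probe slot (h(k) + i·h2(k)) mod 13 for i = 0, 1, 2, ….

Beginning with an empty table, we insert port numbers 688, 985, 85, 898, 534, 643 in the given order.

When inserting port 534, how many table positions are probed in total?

688: h=10 → slot 10
985: h=6 → slot 6
85: h=0 → slot 0
898: h=1 → slot 1
534: h=1, h2=7, probe 1,8 → slot 8
643: h=11 → slot 11
Table: [85, 898, ., ., ., ., 985, ., 534, ., 688, 643, .]

2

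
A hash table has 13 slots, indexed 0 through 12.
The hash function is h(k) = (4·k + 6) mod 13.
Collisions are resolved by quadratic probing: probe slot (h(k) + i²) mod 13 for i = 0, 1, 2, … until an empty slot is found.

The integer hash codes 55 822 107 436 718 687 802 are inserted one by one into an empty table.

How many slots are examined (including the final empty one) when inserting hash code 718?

4

Insert 55: h=5, slot 5 empty => index 5.
Insert 822: h=5, slot 5 occupied => index 6.
Insert 107: h=5, slots 5,6 occupied => index 9.
Insert 436: h=8, slot 8 empty => index 8.
Insert 718: h=5, slots 5,6,9 occupied => index 1.
Insert 687: h=11, slot 11 empty => index 11.
Insert 802: h=3, slot 3 empty => index 3.
Table: [-, 718, -, 802, -, 55, 822, -, 436, 107, -, 687, -]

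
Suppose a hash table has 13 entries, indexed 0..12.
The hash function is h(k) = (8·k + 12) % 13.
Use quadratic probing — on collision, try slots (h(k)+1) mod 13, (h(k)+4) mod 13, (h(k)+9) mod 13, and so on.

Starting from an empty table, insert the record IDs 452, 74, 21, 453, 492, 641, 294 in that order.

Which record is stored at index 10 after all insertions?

Insert 452: h=1, slot 1 empty → index 1.
Insert 74: h=6, slot 6 empty → index 6.
Insert 21: h=11, slot 11 empty → index 11.
Insert 453: h=9, slot 9 empty → index 9.
Insert 492: h=9, slot 9 occupied → index 10.
Insert 641: h=5, slot 5 empty → index 5.
Insert 294: h=11, slot 11 occupied → index 12.
Table: [∅, 452, ∅, ∅, ∅, 641, 74, ∅, ∅, 453, 492, 21, 294]

492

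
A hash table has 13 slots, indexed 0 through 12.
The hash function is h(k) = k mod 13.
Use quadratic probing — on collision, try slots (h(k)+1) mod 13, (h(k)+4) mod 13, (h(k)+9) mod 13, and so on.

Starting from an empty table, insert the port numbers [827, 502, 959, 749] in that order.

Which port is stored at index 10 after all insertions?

Insert 827: h=8, slot 8 empty → index 8.
Insert 502: h=8, slot 8 occupied → index 9.
Insert 959: h=10, slot 10 empty → index 10.
Insert 749: h=8, slots 8,9 occupied → index 12.
Table: [-, -, -, -, -, -, -, -, 827, 502, 959, -, 749]

959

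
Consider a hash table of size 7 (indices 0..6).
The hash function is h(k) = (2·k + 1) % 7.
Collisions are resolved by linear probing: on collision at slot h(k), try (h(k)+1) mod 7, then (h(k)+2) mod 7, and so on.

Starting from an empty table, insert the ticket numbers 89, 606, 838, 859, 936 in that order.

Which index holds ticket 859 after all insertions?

89 hashes to 4; slot 4 is free → place at 4.
606 hashes to 2; slot 2 is free → place at 2.
838 hashes to 4; 4 taken → place at 5.
859 hashes to 4; 4,5 taken → place at 6.
936 hashes to 4; 4,5,6 taken → place at 0.
Table: [936, _, 606, _, 89, 838, 859]

6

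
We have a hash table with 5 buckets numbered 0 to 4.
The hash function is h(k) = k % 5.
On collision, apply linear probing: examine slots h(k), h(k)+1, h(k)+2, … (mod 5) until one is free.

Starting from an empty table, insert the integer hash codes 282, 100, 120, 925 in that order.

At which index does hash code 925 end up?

Insert 282: h=2, slot 2 empty → index 2.
Insert 100: h=0, slot 0 empty → index 0.
Insert 120: h=0, slot 0 occupied → index 1.
Insert 925: h=0, slots 0,1,2 occupied → index 3.
Table: [100, 120, 282, 925, -]

3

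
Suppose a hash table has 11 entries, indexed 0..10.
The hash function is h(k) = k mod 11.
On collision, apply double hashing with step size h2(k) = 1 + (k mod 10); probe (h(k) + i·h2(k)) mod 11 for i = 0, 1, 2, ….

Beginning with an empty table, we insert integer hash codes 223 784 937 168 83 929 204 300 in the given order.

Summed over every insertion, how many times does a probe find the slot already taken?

4

223 hashes to 3; slot 3 is free -> place at 3.
784 hashes to 3, h2=5; 3 taken -> place at 8.
937 hashes to 2; slot 2 is free -> place at 2.
168 hashes to 3, h2=9; 3 taken -> place at 1.
83 hashes to 6; slot 6 is free -> place at 6.
929 hashes to 5; slot 5 is free -> place at 5.
204 hashes to 6, h2=5; 6 taken -> place at 0.
300 hashes to 3, h2=1; 3 taken -> place at 4.
Table: [204, 168, 937, 223, 300, 929, 83, —, 784, —, —]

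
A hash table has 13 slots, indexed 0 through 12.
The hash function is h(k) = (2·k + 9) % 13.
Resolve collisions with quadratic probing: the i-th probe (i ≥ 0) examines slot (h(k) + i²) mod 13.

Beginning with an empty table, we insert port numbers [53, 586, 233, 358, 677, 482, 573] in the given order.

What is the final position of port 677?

2

Insert 53: h=11, slot 11 empty -> index 11.
Insert 586: h=11, slot 11 occupied -> index 12.
Insert 233: h=7, slot 7 empty -> index 7.
Insert 358: h=10, slot 10 empty -> index 10.
Insert 677: h=11, slots 11,12 occupied -> index 2.
Insert 482: h=11, slots 11,12,2,7 occupied -> index 1.
Insert 573: h=11, slots 11,12,2,7,1,10 occupied -> index 8.
Table: [∅, 482, 677, ∅, ∅, ∅, ∅, 233, 573, ∅, 358, 53, 586]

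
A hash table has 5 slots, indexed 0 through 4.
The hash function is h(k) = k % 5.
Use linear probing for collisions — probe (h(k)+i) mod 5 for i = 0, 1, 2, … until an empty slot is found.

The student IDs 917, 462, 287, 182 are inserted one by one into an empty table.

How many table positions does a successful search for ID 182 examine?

4

Insert 917: h=2, slot 2 empty → index 2.
Insert 462: h=2, slot 2 occupied → index 3.
Insert 287: h=2, slots 2,3 occupied → index 4.
Insert 182: h=2, slots 2,3,4 occupied → index 0.
Table: [182, ., 917, 462, 287]
Lookup 182: h=2, probe 2,3,4,0 → found at 0.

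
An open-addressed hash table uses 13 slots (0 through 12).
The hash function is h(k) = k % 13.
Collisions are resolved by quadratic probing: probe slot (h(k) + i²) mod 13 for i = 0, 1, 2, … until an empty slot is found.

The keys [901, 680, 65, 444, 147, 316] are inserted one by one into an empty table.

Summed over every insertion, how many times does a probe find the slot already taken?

901 hashes to 4; slot 4 is free → place at 4.
680 hashes to 4; 4 taken → place at 5.
65 hashes to 0; slot 0 is free → place at 0.
444 hashes to 2; slot 2 is free → place at 2.
147 hashes to 4; 4,5 taken → place at 8.
316 hashes to 4; 4,5,8,0 taken → place at 7.
Table: [65, -, 444, -, 901, 680, -, 316, 147, -, -, -, -]

7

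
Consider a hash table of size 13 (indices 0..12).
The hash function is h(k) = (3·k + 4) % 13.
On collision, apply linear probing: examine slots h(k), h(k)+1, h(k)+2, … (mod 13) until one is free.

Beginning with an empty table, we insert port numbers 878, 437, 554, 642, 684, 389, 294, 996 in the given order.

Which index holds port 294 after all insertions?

5

878: h=12 → slot 12
437: h=2 → slot 2
554: h=2, probe 2,3 → slot 3
642: h=6 → slot 6
684: h=2, probe 2,3,4 → slot 4
389: h=1 → slot 1
294: h=2, probe 2,3,4,5 → slot 5
996: h=2, probe 2,3,4,5,6,7 → slot 7
Table: [., 389, 437, 554, 684, 294, 642, 996, ., ., ., ., 878]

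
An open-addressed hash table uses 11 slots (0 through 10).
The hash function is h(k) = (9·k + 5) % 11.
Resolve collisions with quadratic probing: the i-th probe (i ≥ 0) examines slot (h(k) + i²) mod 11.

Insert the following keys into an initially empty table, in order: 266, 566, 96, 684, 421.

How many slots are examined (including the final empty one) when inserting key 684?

2

266 hashes to 1; slot 1 is free => place at 1.
566 hashes to 6; slot 6 is free => place at 6.
96 hashes to 0; slot 0 is free => place at 0.
684 hashes to 1; 1 taken => place at 2.
421 hashes to 10; slot 10 is free => place at 10.
Table: [96, 266, 684, _, _, _, 566, _, _, _, 421]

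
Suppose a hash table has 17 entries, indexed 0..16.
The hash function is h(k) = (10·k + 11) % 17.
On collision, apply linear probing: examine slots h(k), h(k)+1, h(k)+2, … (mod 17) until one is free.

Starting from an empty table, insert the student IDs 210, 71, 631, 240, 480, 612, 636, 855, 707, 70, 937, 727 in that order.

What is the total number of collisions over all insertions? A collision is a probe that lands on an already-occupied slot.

7

210: h=3 → slot 3
71: h=7 → slot 7
631: h=14 → slot 14
240: h=14, probe 14,15 → slot 15
480: h=0 → slot 0
612: h=11 → slot 11
636: h=13 → slot 13
855: h=10 → slot 10
707: h=9 → slot 9
70: h=14, probe 14,15,16 → slot 16
937: h=14, probe 14,15,16,0,1 → slot 1
727: h=5 → slot 5
Table: [480, 937, —, 210, —, 727, —, 71, —, 707, 855, 612, —, 636, 631, 240, 70]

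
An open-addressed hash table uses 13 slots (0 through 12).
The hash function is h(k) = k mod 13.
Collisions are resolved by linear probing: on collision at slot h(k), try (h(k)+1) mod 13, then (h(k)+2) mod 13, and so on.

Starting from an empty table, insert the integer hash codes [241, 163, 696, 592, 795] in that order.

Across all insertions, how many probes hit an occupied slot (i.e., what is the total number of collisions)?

241: h=7 -> slot 7
163: h=7, probe 7,8 -> slot 8
696: h=7, probe 7,8,9 -> slot 9
592: h=7, probe 7,8,9,10 -> slot 10
795: h=2 -> slot 2
Table: [., ., 795, ., ., ., ., 241, 163, 696, 592, ., .]

6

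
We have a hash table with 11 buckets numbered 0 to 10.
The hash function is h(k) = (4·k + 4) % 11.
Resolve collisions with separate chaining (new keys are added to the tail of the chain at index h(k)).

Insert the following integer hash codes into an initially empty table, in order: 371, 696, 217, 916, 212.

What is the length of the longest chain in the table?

3

371 -> bucket 3
696 -> bucket 5
217 -> bucket 3 (collision)
916 -> bucket 5 (collision)
212 -> bucket 5 (collision)
Final buckets:
0: .
1: .
2: .
3: 371 -> 217
4: .
5: 696 -> 916 -> 212
6: .
7: .
8: .
9: .
10: .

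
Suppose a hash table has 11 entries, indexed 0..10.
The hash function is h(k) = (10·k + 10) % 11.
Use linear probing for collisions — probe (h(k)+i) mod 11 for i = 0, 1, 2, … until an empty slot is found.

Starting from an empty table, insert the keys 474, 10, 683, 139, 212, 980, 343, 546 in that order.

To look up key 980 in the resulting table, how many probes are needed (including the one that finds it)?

Insert 474: h=9, slot 9 empty -> index 9.
Insert 10: h=0, slot 0 empty -> index 0.
Insert 683: h=9, slot 9 occupied -> index 10.
Insert 139: h=3, slot 3 empty -> index 3.
Insert 212: h=7, slot 7 empty -> index 7.
Insert 980: h=9, slots 9,10,0 occupied -> index 1.
Insert 343: h=8, slot 8 empty -> index 8.
Insert 546: h=3, slot 3 occupied -> index 4.
Table: [10, 980, -, 139, 546, -, -, 212, 343, 474, 683]
Lookup 980: h=9, probe 9,10,0,1 → found at 1.

4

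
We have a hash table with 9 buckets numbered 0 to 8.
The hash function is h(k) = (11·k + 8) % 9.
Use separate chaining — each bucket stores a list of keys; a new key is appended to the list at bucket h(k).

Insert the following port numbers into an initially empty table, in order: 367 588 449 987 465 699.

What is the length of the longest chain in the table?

3

Insert 367: h=4, bucket 4 empty → new chain.
Insert 588: h=5, bucket 5 empty → new chain.
Insert 449: h=6, bucket 6 empty → new chain.
Insert 987: h=2, bucket 2 empty → new chain.
Insert 465: h=2, bucket 2 nonempty → append to chain.
Insert 699: h=2, bucket 2 nonempty → append to chain.
Final buckets:
0: ∅
1: ∅
2: 987 -> 465 -> 699
3: ∅
4: 367
5: 588
6: 449
7: ∅
8: ∅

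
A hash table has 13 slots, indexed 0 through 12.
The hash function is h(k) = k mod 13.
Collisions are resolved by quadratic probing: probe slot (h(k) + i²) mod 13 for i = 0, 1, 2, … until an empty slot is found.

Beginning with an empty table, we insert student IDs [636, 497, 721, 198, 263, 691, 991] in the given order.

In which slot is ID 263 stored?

7

Insert 636: h=12, slot 12 empty -> index 12.
Insert 497: h=3, slot 3 empty -> index 3.
Insert 721: h=6, slot 6 empty -> index 6.
Insert 198: h=3, slot 3 occupied -> index 4.
Insert 263: h=3, slots 3,4 occupied -> index 7.
Insert 691: h=2, slot 2 empty -> index 2.
Insert 991: h=3, slots 3,4,7,12,6,2 occupied -> index 0.
Table: [991, ., 691, 497, 198, ., 721, 263, ., ., ., ., 636]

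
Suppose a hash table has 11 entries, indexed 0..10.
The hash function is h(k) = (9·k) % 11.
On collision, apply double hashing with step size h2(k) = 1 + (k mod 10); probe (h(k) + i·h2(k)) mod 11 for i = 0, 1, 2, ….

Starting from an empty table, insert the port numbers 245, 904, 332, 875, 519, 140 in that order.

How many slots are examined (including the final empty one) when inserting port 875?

245: h=5 -> slot 5
904: h=7 -> slot 7
332: h=7, h2=3, probe 7,10 -> slot 10
875: h=10, h2=6, probe 10,5,0 -> slot 0
519: h=7, h2=10, probe 7,6 -> slot 6
140: h=6, h2=1, probe 6,7,8 -> slot 8
Table: [875, ., ., ., ., 245, 519, 904, 140, ., 332]

3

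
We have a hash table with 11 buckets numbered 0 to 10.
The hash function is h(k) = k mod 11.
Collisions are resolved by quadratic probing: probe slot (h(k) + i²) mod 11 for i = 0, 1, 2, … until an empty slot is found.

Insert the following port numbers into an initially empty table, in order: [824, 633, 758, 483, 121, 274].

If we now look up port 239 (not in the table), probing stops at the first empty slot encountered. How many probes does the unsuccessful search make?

2

Insert 824: h=10, slot 10 empty → index 10.
Insert 633: h=6, slot 6 empty → index 6.
Insert 758: h=10, slot 10 occupied → index 0.
Insert 483: h=10, slots 10,0 occupied → index 3.
Insert 121: h=0, slot 0 occupied → index 1.
Insert 274: h=10, slots 10,0,3 occupied → index 8.
Table: [758, 121, —, 483, —, —, 633, —, 274, —, 824]
Lookup 239: h=8, probe 8,9 → slot 9 empty, not found.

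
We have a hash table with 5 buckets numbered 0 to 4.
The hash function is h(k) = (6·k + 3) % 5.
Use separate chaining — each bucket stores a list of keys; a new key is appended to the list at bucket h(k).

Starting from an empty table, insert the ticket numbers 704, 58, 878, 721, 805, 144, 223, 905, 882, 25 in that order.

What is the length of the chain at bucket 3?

Insert 704: h=2, bucket 2 empty → new chain.
Insert 58: h=1, bucket 1 empty → new chain.
Insert 878: h=1, bucket 1 nonempty → append to chain.
Insert 721: h=4, bucket 4 empty → new chain.
Insert 805: h=3, bucket 3 empty → new chain.
Insert 144: h=2, bucket 2 nonempty → append to chain.
Insert 223: h=1, bucket 1 nonempty → append to chain.
Insert 905: h=3, bucket 3 nonempty → append to chain.
Insert 882: h=0, bucket 0 empty → new chain.
Insert 25: h=3, bucket 3 nonempty → append to chain.
Final buckets:
0: 882
1: 58 -> 878 -> 223
2: 704 -> 144
3: 805 -> 905 -> 25
4: 721

3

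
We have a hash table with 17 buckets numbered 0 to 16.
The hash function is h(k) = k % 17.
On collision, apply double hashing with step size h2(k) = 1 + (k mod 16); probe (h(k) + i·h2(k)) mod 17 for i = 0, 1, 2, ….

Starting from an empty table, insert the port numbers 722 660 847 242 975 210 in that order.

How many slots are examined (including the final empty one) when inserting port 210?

Insert 722: h=8, slot 8 empty → index 8.
Insert 660: h=14, slot 14 empty → index 14.
Insert 847: h=14, h2=16, slot 14 occupied → index 13.
Insert 242: h=4, slot 4 empty → index 4.
Insert 975: h=6, slot 6 empty → index 6.
Insert 210: h=6, h2=3, slot 6 occupied → index 9.
Table: [∅, ∅, ∅, ∅, 242, ∅, 975, ∅, 722, 210, ∅, ∅, ∅, 847, 660, ∅, ∅]

2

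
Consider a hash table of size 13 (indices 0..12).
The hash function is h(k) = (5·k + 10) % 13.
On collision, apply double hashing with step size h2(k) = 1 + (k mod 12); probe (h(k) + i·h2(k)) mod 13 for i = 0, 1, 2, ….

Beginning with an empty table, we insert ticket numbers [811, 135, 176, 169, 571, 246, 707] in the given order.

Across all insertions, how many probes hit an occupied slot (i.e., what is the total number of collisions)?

Insert 811: h=9, slot 9 empty → index 9.
Insert 135: h=9, h2=4, slot 9 occupied → index 0.
Insert 176: h=6, slot 6 empty → index 6.
Insert 169: h=10, slot 10 empty → index 10.
Insert 571: h=5, slot 5 empty → index 5.
Insert 246: h=5, h2=7, slot 5 occupied → index 12.
Insert 707: h=9, h2=12, slot 9 occupied → index 8.
Table: [135, ∅, ∅, ∅, ∅, 571, 176, ∅, 707, 811, 169, ∅, 246]

3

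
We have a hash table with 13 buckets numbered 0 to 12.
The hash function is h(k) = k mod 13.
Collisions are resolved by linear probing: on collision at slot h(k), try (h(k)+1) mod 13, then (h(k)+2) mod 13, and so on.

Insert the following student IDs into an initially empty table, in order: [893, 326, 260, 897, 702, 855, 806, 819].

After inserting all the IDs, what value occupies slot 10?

Insert 893: h=9, slot 9 empty -> index 9.
Insert 326: h=1, slot 1 empty -> index 1.
Insert 260: h=0, slot 0 empty -> index 0.
Insert 897: h=0, slots 0,1 occupied -> index 2.
Insert 702: h=0, slots 0,1,2 occupied -> index 3.
Insert 855: h=10, slot 10 empty -> index 10.
Insert 806: h=0, slots 0,1,2,3 occupied -> index 4.
Insert 819: h=0, slots 0,1,2,3,4 occupied -> index 5.
Table: [260, 326, 897, 702, 806, 819, —, —, —, 893, 855, —, —]

855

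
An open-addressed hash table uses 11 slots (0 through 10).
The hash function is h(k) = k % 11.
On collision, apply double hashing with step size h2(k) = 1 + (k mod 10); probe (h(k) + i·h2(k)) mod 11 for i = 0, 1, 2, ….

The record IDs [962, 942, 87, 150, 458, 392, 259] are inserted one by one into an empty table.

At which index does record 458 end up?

962: h=5 → slot 5
942: h=7 → slot 7
87: h=10 → slot 10
150: h=7, h2=1, probe 7,8 → slot 8
458: h=7, h2=9, probe 7,5,3 → slot 3
392: h=7, h2=3, probe 7,10,2 → slot 2
259: h=6 → slot 6
Table: [., ., 392, 458, ., 962, 259, 942, 150, ., 87]

3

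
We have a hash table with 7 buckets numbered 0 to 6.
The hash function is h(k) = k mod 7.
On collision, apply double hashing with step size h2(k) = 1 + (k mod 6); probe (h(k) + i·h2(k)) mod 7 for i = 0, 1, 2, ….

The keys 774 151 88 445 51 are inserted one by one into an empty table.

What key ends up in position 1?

774 hashes to 4; slot 4 is free → place at 4.
151 hashes to 4, h2=2; 4 taken → place at 6.
88 hashes to 4, h2=5; 4 taken → place at 2.
445 hashes to 4, h2=2; 4,6 taken → place at 1.
51 hashes to 2, h2=4; 2,6 taken → place at 3.
Table: [—, 445, 88, 51, 774, —, 151]

445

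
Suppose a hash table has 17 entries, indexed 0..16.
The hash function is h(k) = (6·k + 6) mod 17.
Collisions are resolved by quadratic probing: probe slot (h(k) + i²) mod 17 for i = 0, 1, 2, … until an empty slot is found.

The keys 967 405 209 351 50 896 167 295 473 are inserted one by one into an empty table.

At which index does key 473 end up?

967 hashes to 11; slot 11 is free → place at 11.
405 hashes to 5; slot 5 is free → place at 5.
209 hashes to 2; slot 2 is free → place at 2.
351 hashes to 4; slot 4 is free → place at 4.
50 hashes to 0; slot 0 is free → place at 0.
896 hashes to 10; slot 10 is free → place at 10.
167 hashes to 5; 5 taken → place at 6.
295 hashes to 8; slot 8 is free → place at 8.
473 hashes to 5; 5,6 taken → place at 9.
Table: [50, ∅, 209, ∅, 351, 405, 167, ∅, 295, 473, 896, 967, ∅, ∅, ∅, ∅, ∅]

9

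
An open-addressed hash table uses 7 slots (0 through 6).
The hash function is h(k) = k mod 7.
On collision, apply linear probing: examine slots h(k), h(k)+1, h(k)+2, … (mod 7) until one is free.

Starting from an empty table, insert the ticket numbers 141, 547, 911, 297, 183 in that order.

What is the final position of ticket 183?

141: h=1 -> slot 1
547: h=1, probe 1,2 -> slot 2
911: h=1, probe 1,2,3 -> slot 3
297: h=3, probe 3,4 -> slot 4
183: h=1, probe 1,2,3,4,5 -> slot 5
Table: [∅, 141, 547, 911, 297, 183, ∅]

5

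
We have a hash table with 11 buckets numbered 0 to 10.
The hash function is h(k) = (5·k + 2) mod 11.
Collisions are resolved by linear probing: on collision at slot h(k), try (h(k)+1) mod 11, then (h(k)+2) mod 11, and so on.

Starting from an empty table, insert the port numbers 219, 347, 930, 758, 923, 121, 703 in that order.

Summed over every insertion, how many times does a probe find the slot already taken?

219: h=8 -> slot 8
347: h=10 -> slot 10
930: h=10, probe 10,0 -> slot 0
758: h=8, probe 8,9 -> slot 9
923: h=8, probe 8,9,10,0,1 -> slot 1
121: h=2 -> slot 2
703: h=8, probe 8,9,10,0,1,2,3 -> slot 3
Table: [930, 923, 121, 703, ∅, ∅, ∅, ∅, 219, 758, 347]

12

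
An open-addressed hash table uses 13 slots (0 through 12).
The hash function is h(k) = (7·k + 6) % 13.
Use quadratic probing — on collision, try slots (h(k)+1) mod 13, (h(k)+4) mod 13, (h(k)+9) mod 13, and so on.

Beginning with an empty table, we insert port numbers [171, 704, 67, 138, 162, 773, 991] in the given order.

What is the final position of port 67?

Insert 171: h=7, slot 7 empty → index 7.
Insert 704: h=7, slot 7 occupied → index 8.
Insert 67: h=7, slots 7,8 occupied → index 11.
Insert 138: h=10, slot 10 empty → index 10.
Insert 162: h=9, slot 9 empty → index 9.
Insert 773: h=9, slots 9,10 occupied → index 0.
Insert 991: h=1, slot 1 empty → index 1.
Table: [773, 991, _, _, _, _, _, 171, 704, 162, 138, 67, _]

11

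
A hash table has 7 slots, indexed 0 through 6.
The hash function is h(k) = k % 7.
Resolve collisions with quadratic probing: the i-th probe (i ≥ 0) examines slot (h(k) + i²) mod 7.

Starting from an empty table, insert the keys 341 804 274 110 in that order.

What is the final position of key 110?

2

Insert 341: h=5, slot 5 empty → index 5.
Insert 804: h=6, slot 6 empty → index 6.
Insert 274: h=1, slot 1 empty → index 1.
Insert 110: h=5, slots 5,6 occupied → index 2.
Table: [_, 274, 110, _, _, 341, 804]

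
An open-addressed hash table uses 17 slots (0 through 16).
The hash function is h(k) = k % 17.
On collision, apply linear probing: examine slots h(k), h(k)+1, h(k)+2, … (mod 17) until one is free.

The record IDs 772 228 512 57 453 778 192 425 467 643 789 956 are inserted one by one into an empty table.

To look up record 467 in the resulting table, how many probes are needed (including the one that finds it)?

2

772 hashes to 7; slot 7 is free => place at 7.
228 hashes to 7; 7 taken => place at 8.
512 hashes to 2; slot 2 is free => place at 2.
57 hashes to 6; slot 6 is free => place at 6.
453 hashes to 11; slot 11 is free => place at 11.
778 hashes to 13; slot 13 is free => place at 13.
192 hashes to 5; slot 5 is free => place at 5.
425 hashes to 0; slot 0 is free => place at 0.
467 hashes to 8; 8 taken => place at 9.
643 hashes to 14; slot 14 is free => place at 14.
789 hashes to 7; 7,8,9 taken => place at 10.
956 hashes to 4; slot 4 is free => place at 4.
Table: [425, -, 512, -, 956, 192, 57, 772, 228, 467, 789, 453, -, 778, 643, -, -]
Lookup 467: h=8, probe 8,9 → found at 9.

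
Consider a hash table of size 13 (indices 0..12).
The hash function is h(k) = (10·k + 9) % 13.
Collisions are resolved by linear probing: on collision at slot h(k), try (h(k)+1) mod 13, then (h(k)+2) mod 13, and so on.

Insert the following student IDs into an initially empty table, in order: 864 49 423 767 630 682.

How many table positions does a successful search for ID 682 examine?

Insert 864: h=4, slot 4 empty → index 4.
Insert 49: h=5, slot 5 empty → index 5.
Insert 423: h=1, slot 1 empty → index 1.
Insert 767: h=9, slot 9 empty → index 9.
Insert 630: h=4, slots 4,5 occupied → index 6.
Insert 682: h=4, slots 4,5,6 occupied → index 7.
Table: [-, 423, -, -, 864, 49, 630, 682, -, 767, -, -, -]
Lookup 682: h=4, probe 4,5,6,7 → found at 7.

4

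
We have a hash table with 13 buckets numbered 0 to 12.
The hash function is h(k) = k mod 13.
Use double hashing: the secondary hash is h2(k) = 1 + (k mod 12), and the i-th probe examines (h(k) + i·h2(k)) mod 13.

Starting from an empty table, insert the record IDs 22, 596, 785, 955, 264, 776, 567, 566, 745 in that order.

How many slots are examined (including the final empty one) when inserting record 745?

4

Insert 22: h=9, slot 9 empty -> index 9.
Insert 596: h=11, slot 11 empty -> index 11.
Insert 785: h=5, slot 5 empty -> index 5.
Insert 955: h=6, slot 6 empty -> index 6.
Insert 264: h=4, slot 4 empty -> index 4.
Insert 776: h=9, h2=9, slots 9,5 occupied -> index 1.
Insert 567: h=8, slot 8 empty -> index 8.
Insert 566: h=7, slot 7 empty -> index 7.
Insert 745: h=4, h2=2, slots 4,6,8 occupied -> index 10.
Table: [—, 776, —, —, 264, 785, 955, 566, 567, 22, 745, 596, —]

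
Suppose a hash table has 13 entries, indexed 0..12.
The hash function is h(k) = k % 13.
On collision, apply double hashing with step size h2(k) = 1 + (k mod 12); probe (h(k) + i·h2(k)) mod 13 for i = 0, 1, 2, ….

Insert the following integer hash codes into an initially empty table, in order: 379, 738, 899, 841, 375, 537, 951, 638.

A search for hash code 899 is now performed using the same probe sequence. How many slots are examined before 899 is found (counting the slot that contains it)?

2

Insert 379: h=2, slot 2 empty => index 2.
Insert 738: h=10, slot 10 empty => index 10.
Insert 899: h=2, h2=12, slot 2 occupied => index 1.
Insert 841: h=9, slot 9 empty => index 9.
Insert 375: h=11, slot 11 empty => index 11.
Insert 537: h=4, slot 4 empty => index 4.
Insert 951: h=2, h2=4, slot 2 occupied => index 6.
Insert 638: h=1, h2=3, slots 1,4 occupied => index 7.
Table: [—, 899, 379, —, 537, —, 951, 638, —, 841, 738, 375, —]
Lookup 899: h=2, h2=12, probe 2,1 → found at 1.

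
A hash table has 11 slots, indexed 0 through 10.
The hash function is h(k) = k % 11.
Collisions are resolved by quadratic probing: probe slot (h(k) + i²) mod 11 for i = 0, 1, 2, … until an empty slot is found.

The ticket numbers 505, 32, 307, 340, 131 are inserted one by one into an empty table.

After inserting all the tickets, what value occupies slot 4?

505: h=10 → slot 10
32: h=10, probe 10,0 → slot 0
307: h=10, probe 10,0,3 → slot 3
340: h=10, probe 10,0,3,8 → slot 8
131: h=10, probe 10,0,3,8,4 → slot 4
Table: [32, —, —, 307, 131, —, —, —, 340, —, 505]

131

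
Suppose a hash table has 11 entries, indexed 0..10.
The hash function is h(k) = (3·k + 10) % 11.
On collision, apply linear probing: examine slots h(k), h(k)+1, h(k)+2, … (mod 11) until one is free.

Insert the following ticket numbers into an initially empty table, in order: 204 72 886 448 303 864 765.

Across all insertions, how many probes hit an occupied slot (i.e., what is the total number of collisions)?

204 hashes to 6; slot 6 is free → place at 6.
72 hashes to 6; 6 taken → place at 7.
886 hashes to 6; 6,7 taken → place at 8.
448 hashes to 1; slot 1 is free → place at 1.
303 hashes to 6; 6,7,8 taken → place at 9.
864 hashes to 6; 6,7,8,9 taken → place at 10.
765 hashes to 6; 6,7,8,9,10 taken → place at 0.
Table: [765, 448, _, _, _, _, 204, 72, 886, 303, 864]

15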